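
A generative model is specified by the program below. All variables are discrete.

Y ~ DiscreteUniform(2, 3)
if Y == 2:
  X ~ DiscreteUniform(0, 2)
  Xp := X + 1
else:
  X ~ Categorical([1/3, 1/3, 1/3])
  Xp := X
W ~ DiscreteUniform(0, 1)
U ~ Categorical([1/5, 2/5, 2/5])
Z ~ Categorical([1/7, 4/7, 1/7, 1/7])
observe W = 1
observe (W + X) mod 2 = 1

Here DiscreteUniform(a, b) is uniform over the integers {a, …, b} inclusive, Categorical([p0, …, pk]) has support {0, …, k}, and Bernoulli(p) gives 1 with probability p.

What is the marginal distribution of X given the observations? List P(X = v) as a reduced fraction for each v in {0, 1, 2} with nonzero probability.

P(X=0) = 1/2, P(X=2) = 1/2

Enumerate traces; 48 have nonzero weight after conditioning:
  (Y=2, X=0, W=1, U=0, Z=0) weight 1/420
  (Y=2, X=0, W=1, U=0, Z=1) weight 1/105
  (Y=2, X=0, W=1, U=0, Z=2) weight 1/420
  (Y=2, X=0, W=1, U=0, Z=3) weight 1/420
  (Y=2, X=0, W=1, U=1, Z=0) weight 1/210
  (Y=2, X=0, W=1, U=1, Z=1) weight 2/105
  (Y=2, X=0, W=1, U=1, Z=2) weight 1/210
  (Y=2, X=0, W=1, U=1, Z=3) weight 1/210
  (Y=2, X=2, W=1, U=0, Z=0) weight 1/420
  … 39 more
Group by X:
  weight(X=0) = 1/6
  weight(X=2) = 1/6
Total weight = 1/6 + 1/6 = 1/3
P(X=0 | obs) = 1/6 / 1/3 = 1/2
P(X=2 | obs) = 1/6 / 1/3 = 1/2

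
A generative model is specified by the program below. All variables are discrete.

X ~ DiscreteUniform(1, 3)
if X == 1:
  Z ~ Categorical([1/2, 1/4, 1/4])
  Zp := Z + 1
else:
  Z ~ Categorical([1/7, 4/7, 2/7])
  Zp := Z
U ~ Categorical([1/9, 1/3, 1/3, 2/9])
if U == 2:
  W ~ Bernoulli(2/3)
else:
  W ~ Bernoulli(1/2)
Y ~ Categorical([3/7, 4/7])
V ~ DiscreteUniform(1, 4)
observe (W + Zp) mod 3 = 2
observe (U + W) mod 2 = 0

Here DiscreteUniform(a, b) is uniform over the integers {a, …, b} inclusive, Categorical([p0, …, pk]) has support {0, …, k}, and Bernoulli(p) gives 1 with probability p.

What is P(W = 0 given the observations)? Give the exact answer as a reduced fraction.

Enumerate traces; 96 have nonzero weight after conditioning:
  (X=1, Z=0, U=1, W=1, Y=0, V=1) weight 1/336
  (X=1, Z=0, U=1, W=1, Y=0, V=2) weight 1/336
  (X=1, Z=0, U=1, W=1, Y=0, V=3) weight 1/336
  (X=1, Z=0, U=1, W=1, Y=0, V=4) weight 1/336
  (X=1, Z=0, U=1, W=1, Y=1, V=1) weight 1/252
  (X=1, Z=0, U=1, W=1, Y=1, V=2) weight 1/252
  (X=1, Z=0, U=1, W=1, Y=1, V=3) weight 1/252
  (X=1, Z=0, U=1, W=1, Y=1, V=4) weight 1/252
  (X=1, Z=1, U=0, W=0, Y=0, V=1) weight 1/2016
  … 87 more
Group by W:
  weight(W=0) = 23/504
  weight(W=1) = 115/756
Total weight = 23/504 + 115/756 = 299/1512
P(W=0 | obs) = 23/504 / 299/1512 = 3/13
P(W=1 | obs) = 115/756 / 299/1512 = 10/13

P(W = 0 | obs) = 3/13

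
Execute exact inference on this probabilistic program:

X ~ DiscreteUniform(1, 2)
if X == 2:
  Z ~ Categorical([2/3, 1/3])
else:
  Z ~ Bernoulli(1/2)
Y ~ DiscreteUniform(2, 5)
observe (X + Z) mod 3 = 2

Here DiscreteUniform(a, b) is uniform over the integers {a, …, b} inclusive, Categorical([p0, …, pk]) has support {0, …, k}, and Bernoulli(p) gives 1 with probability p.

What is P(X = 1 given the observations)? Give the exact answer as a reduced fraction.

P(X = 1 | obs) = 3/7

Enumerate traces; 8 have nonzero weight after conditioning:
  (X=1, Z=1, Y=2) weight 1/16
  (X=1, Z=1, Y=3) weight 1/16
  (X=1, Z=1, Y=4) weight 1/16
  (X=1, Z=1, Y=5) weight 1/16
  (X=2, Z=0, Y=2) weight 1/12
  (X=2, Z=0, Y=3) weight 1/12
  (X=2, Z=0, Y=4) weight 1/12
  (X=2, Z=0, Y=5) weight 1/12
Group by X:
  weight(X=1) = 1/4
  weight(X=2) = 1/3
Total weight = 1/4 + 1/3 = 7/12
P(X=1 | obs) = 1/4 / 7/12 = 3/7
P(X=2 | obs) = 1/3 / 7/12 = 4/7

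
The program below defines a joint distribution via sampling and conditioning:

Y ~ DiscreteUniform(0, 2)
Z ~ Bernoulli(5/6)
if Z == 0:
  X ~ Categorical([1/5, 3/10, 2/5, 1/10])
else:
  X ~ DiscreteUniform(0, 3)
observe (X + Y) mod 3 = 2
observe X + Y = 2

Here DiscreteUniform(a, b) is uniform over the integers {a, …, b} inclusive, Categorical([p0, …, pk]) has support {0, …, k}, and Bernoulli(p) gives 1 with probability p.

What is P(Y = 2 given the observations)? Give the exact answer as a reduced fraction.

Enumerate traces; 6 have nonzero weight after conditioning:
  (Y=0, Z=0, X=2) weight 1/45
  (Y=0, Z=1, X=2) weight 5/72
  (Y=1, Z=0, X=1) weight 1/60
  (Y=1, Z=1, X=1) weight 5/72
  (Y=2, Z=0, X=0) weight 1/90
  (Y=2, Z=1, X=0) weight 5/72
Group by Y:
  weight(Y=0) = 11/120
  weight(Y=1) = 31/360
  weight(Y=2) = 29/360
Total weight = 11/120 + 31/360 + 29/360 = 31/120
P(Y=0 | obs) = 11/120 / 31/120 = 11/31
P(Y=1 | obs) = 31/360 / 31/120 = 1/3
P(Y=2 | obs) = 29/360 / 31/120 = 29/93

P(Y = 2 | obs) = 29/93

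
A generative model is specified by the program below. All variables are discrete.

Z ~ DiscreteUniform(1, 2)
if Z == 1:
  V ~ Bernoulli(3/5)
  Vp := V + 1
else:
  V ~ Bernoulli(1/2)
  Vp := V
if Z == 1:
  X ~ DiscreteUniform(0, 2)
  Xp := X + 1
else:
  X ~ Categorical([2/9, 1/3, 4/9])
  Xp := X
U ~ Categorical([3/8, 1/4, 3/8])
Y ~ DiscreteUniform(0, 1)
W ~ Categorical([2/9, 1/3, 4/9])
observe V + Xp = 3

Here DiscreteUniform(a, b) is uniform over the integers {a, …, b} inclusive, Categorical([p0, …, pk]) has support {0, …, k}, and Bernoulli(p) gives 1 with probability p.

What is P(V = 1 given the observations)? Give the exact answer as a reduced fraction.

Enumerate traces; 54 have nonzero weight after conditioning:
  (Z=1, V=0, X=2, U=0, Y=0, W=0) weight 1/360
  (Z=1, V=0, X=2, U=0, Y=0, W=1) weight 1/240
  (Z=1, V=0, X=2, U=0, Y=0, W=2) weight 1/180
  (Z=1, V=0, X=2, U=0, Y=1, W=0) weight 1/360
  (Z=1, V=0, X=2, U=0, Y=1, W=1) weight 1/240
  (Z=1, V=0, X=2, U=0, Y=1, W=2) weight 1/180
  (Z=1, V=0, X=2, U=1, Y=0, W=0) weight 1/540
  (Z=1, V=0, X=2, U=1, Y=0, W=1) weight 1/360
  (Z=1, V=1, X=1, U=0, Y=0, W=0) weight 1/240
  … 45 more
Group by V:
  weight(V=0) = 1/15
  weight(V=1) = 19/90
Total weight = 1/15 + 19/90 = 5/18
P(V=0 | obs) = 1/15 / 5/18 = 6/25
P(V=1 | obs) = 19/90 / 5/18 = 19/25

P(V = 1 | obs) = 19/25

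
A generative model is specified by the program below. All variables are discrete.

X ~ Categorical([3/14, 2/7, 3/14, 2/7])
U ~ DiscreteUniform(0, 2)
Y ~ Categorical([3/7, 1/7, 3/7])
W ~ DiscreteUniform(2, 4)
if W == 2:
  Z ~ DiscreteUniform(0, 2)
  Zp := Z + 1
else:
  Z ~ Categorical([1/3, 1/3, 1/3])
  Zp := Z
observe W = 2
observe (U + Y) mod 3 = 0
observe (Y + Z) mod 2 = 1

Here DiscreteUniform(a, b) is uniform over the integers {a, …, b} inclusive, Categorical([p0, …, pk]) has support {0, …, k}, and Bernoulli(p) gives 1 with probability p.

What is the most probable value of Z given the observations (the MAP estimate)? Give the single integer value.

argmax_v P(Z = v | obs) = 1

Enumerate traces; 16 have nonzero weight after conditioning:
  (X=0, U=0, Y=0, W=2, Z=1) weight 1/294
  (X=0, U=1, Y=2, W=2, Z=1) weight 1/294
  (X=0, U=2, Y=1, W=2, Z=0) weight 1/882
  (X=0, U=2, Y=1, W=2, Z=2) weight 1/882
  (X=1, U=0, Y=0, W=2, Z=1) weight 2/441
  (X=1, U=1, Y=2, W=2, Z=1) weight 2/441
  (X=1, U=2, Y=1, W=2, Z=0) weight 2/1323
  (X=1, U=2, Y=1, W=2, Z=2) weight 2/1323
  … 8 more
Group by Z:
  weight(Z=0) = 1/189
  weight(Z=1) = 2/63
  weight(Z=2) = 1/189
Total weight = 1/189 + 2/63 + 1/189 = 8/189
P(Z=0 | obs) = 1/189 / 8/189 = 1/8
P(Z=1 | obs) = 2/63 / 8/189 = 3/4
P(Z=2 | obs) = 1/189 / 8/189 = 1/8
argmax = 1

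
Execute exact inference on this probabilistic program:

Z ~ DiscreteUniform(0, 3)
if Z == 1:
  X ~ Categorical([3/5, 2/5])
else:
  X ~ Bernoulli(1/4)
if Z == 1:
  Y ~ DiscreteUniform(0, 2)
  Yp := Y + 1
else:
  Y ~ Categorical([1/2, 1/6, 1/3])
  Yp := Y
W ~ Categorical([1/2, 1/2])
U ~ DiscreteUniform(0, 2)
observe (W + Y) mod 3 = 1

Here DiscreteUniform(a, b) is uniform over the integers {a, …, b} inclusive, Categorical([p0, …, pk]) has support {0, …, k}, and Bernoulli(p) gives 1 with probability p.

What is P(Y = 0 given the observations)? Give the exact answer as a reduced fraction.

Enumerate traces; 48 have nonzero weight after conditioning:
  (Z=0, X=0, Y=0, W=1, U=0) weight 1/64
  (Z=0, X=0, Y=0, W=1, U=1) weight 1/64
  (Z=0, X=0, Y=0, W=1, U=2) weight 1/64
  (Z=0, X=0, Y=1, W=0, U=0) weight 1/192
  (Z=0, X=0, Y=1, W=0, U=1) weight 1/192
  (Z=0, X=0, Y=1, W=0, U=2) weight 1/192
  (Z=0, X=1, Y=0, W=1, U=0) weight 1/192
  (Z=0, X=1, Y=0, W=1, U=1) weight 1/192
  … 40 more
Group by Y:
  weight(Y=0) = 11/48
  weight(Y=1) = 5/48
Total weight = 11/48 + 5/48 = 1/3
P(Y=0 | obs) = 11/48 / 1/3 = 11/16
P(Y=1 | obs) = 5/48 / 1/3 = 5/16

P(Y = 0 | obs) = 11/16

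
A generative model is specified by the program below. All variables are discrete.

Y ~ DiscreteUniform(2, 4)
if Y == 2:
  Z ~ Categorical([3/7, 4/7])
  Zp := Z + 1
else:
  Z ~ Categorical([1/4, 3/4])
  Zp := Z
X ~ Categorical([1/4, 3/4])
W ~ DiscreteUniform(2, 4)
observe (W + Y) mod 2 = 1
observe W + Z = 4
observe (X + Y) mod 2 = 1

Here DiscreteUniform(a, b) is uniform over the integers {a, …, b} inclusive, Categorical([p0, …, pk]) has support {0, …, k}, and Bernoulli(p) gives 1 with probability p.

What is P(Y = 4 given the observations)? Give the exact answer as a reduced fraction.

P(Y = 4 | obs) = 63/118

Enumerate traces; 3 have nonzero weight after conditioning:
  (Y=2, Z=1, X=1, W=3) weight 1/21
  (Y=3, Z=0, X=0, W=4) weight 1/144
  (Y=4, Z=1, X=1, W=3) weight 1/16
Group by Y:
  weight(Y=2) = 1/21
  weight(Y=3) = 1/144
  weight(Y=4) = 1/16
Total weight = 1/21 + 1/144 + 1/16 = 59/504
P(Y=2 | obs) = 1/21 / 59/504 = 24/59
P(Y=3 | obs) = 1/144 / 59/504 = 7/118
P(Y=4 | obs) = 1/16 / 59/504 = 63/118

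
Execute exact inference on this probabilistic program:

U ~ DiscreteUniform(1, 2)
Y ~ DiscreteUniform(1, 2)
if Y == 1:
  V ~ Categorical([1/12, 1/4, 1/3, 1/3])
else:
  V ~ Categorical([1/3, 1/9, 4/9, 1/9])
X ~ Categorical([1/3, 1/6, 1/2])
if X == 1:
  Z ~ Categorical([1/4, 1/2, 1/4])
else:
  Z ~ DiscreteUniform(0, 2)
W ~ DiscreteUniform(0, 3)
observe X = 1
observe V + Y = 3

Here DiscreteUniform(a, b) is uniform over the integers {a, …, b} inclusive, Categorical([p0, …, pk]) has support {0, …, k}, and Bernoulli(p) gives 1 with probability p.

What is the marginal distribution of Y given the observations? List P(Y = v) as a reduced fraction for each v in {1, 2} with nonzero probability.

P(Y=1) = 3/4, P(Y=2) = 1/4

Enumerate traces; 48 have nonzero weight after conditioning:
  (U=1, Y=1, V=2, X=1, Z=0, W=0) weight 1/1152
  (U=1, Y=1, V=2, X=1, Z=0, W=1) weight 1/1152
  (U=1, Y=1, V=2, X=1, Z=0, W=2) weight 1/1152
  (U=1, Y=1, V=2, X=1, Z=0, W=3) weight 1/1152
  (U=1, Y=1, V=2, X=1, Z=1, W=0) weight 1/576
  (U=1, Y=1, V=2, X=1, Z=1, W=1) weight 1/576
  (U=1, Y=1, V=2, X=1, Z=1, W=2) weight 1/576
  (U=1, Y=1, V=2, X=1, Z=1, W=3) weight 1/576
  (U=1, Y=2, V=1, X=1, Z=0, W=0) weight 1/3456
  … 39 more
Group by Y:
  weight(Y=1) = 1/36
  weight(Y=2) = 1/108
Total weight = 1/36 + 1/108 = 1/27
P(Y=1 | obs) = 1/36 / 1/27 = 3/4
P(Y=2 | obs) = 1/108 / 1/27 = 1/4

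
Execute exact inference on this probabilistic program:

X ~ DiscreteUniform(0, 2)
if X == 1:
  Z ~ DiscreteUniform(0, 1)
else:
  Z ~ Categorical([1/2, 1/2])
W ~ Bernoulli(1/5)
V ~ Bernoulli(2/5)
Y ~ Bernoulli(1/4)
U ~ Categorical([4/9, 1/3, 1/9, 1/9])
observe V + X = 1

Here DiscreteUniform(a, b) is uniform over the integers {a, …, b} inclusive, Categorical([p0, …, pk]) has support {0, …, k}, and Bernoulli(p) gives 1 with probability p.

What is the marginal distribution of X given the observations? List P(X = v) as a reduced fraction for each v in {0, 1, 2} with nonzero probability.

Enumerate traces; 64 have nonzero weight after conditioning:
  (X=0, Z=0, W=0, V=1, Y=0, U=0) weight 4/225
  (X=0, Z=0, W=0, V=1, Y=0, U=1) weight 1/75
  (X=0, Z=0, W=0, V=1, Y=0, U=2) weight 1/225
  (X=0, Z=0, W=0, V=1, Y=0, U=3) weight 1/225
  (X=0, Z=0, W=0, V=1, Y=1, U=0) weight 4/675
  (X=0, Z=0, W=0, V=1, Y=1, U=1) weight 1/225
  (X=0, Z=0, W=0, V=1, Y=1, U=2) weight 1/675
  (X=0, Z=0, W=0, V=1, Y=1, U=3) weight 1/675
  (X=1, Z=0, W=0, V=0, Y=0, U=0) weight 2/75
  … 55 more
Group by X:
  weight(X=0) = 2/15
  weight(X=1) = 1/5
Total weight = 2/15 + 1/5 = 1/3
P(X=0 | obs) = 2/15 / 1/3 = 2/5
P(X=1 | obs) = 1/5 / 1/3 = 3/5

P(X=0) = 2/5, P(X=1) = 3/5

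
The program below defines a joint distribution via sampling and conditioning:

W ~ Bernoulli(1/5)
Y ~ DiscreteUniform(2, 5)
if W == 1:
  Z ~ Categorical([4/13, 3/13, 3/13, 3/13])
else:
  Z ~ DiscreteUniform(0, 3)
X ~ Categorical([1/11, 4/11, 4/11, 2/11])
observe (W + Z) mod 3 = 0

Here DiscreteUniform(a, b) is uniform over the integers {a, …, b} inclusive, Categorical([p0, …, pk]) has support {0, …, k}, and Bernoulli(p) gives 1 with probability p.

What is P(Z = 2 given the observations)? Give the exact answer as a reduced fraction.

Enumerate traces; 48 have nonzero weight after conditioning:
  (W=0, Y=2, Z=0, X=0) weight 1/220
  (W=0, Y=2, Z=0, X=1) weight 1/55
  (W=0, Y=2, Z=0, X=2) weight 1/55
  (W=0, Y=2, Z=0, X=3) weight 1/110
  (W=0, Y=2, Z=3, X=0) weight 1/220
  (W=0, Y=2, Z=3, X=1) weight 1/55
  (W=0, Y=2, Z=3, X=2) weight 1/55
  (W=0, Y=2, Z=3, X=3) weight 1/110
  (W=1, Y=2, Z=2, X=0) weight 3/2860
  … 39 more
Group by Z:
  weight(Z=0) = 1/5
  weight(Z=2) = 3/65
  weight(Z=3) = 1/5
Total weight = 1/5 + 3/65 + 1/5 = 29/65
P(Z=0 | obs) = 1/5 / 29/65 = 13/29
P(Z=2 | obs) = 3/65 / 29/65 = 3/29
P(Z=3 | obs) = 1/5 / 29/65 = 13/29

P(Z = 2 | obs) = 3/29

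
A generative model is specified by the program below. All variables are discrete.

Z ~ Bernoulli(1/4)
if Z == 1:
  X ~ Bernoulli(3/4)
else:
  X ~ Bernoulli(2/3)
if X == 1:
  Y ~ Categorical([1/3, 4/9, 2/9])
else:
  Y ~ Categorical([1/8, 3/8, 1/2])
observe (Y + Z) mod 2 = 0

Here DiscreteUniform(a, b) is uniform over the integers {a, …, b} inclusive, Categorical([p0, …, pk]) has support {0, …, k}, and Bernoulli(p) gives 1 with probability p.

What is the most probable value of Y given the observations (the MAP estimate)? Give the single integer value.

Enumerate traces; 6 have nonzero weight after conditioning:
  (Z=0, X=0, Y=0) weight 1/32
  (Z=0, X=0, Y=2) weight 1/8
  (Z=0, X=1, Y=0) weight 1/6
  (Z=0, X=1, Y=2) weight 1/9
  (Z=1, X=0, Y=1) weight 3/128
  (Z=1, X=1, Y=1) weight 1/12
Group by Y:
  weight(Y=0) = 19/96
  weight(Y=1) = 41/384
  weight(Y=2) = 17/72
Total weight = 19/96 + 41/384 + 17/72 = 623/1152
P(Y=0 | obs) = 19/96 / 623/1152 = 228/623
P(Y=1 | obs) = 41/384 / 623/1152 = 123/623
P(Y=2 | obs) = 17/72 / 623/1152 = 272/623
argmax = 2

argmax_v P(Y = v | obs) = 2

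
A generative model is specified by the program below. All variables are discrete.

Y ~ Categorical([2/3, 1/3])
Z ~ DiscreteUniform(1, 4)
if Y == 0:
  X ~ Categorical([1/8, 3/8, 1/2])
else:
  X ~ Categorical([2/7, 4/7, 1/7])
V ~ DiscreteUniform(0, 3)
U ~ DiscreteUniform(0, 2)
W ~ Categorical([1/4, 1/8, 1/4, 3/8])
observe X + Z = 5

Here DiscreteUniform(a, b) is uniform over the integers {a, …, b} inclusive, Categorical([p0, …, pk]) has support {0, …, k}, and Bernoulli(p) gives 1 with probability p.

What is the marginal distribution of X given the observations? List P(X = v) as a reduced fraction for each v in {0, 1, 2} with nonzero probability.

P(X=1) = 37/69, P(X=2) = 32/69

Enumerate traces; 192 have nonzero weight after conditioning:
  (Y=0, Z=3, X=2, V=0, U=0, W=0) weight 1/576
  (Y=0, Z=3, X=2, V=0, U=0, W=1) weight 1/1152
  (Y=0, Z=3, X=2, V=0, U=0, W=2) weight 1/576
  (Y=0, Z=3, X=2, V=0, U=0, W=3) weight 1/384
  (Y=0, Z=3, X=2, V=0, U=1, W=0) weight 1/576
  (Y=0, Z=3, X=2, V=0, U=1, W=1) weight 1/1152
  (Y=0, Z=3, X=2, V=0, U=1, W=2) weight 1/576
  (Y=0, Z=3, X=2, V=0, U=1, W=3) weight 1/384
  (Y=0, Z=4, X=1, V=0, U=0, W=0) weight 1/768
  … 183 more
Group by X:
  weight(X=1) = 37/336
  weight(X=2) = 2/21
Total weight = 37/336 + 2/21 = 23/112
P(X=1 | obs) = 37/336 / 23/112 = 37/69
P(X=2 | obs) = 2/21 / 23/112 = 32/69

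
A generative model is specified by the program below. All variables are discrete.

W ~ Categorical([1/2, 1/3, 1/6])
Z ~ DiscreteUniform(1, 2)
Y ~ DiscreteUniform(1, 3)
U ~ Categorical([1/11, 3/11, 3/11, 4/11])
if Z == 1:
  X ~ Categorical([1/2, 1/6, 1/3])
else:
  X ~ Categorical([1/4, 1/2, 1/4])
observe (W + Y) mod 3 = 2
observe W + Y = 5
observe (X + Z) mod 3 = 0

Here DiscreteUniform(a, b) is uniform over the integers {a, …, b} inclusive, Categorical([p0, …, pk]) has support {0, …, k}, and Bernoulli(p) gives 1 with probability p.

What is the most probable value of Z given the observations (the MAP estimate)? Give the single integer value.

Enumerate traces; 8 have nonzero weight after conditioning:
  (W=2, Z=1, Y=3, U=0, X=2) weight 1/1188
  (W=2, Z=1, Y=3, U=1, X=2) weight 1/396
  (W=2, Z=1, Y=3, U=2, X=2) weight 1/396
  (W=2, Z=1, Y=3, U=3, X=2) weight 1/297
  (W=2, Z=2, Y=3, U=0, X=1) weight 1/792
  (W=2, Z=2, Y=3, U=1, X=1) weight 1/264
  (W=2, Z=2, Y=3, U=2, X=1) weight 1/264
  (W=2, Z=2, Y=3, U=3, X=1) weight 1/198
Group by Z:
  weight(Z=1) = 1/108
  weight(Z=2) = 1/72
Total weight = 1/108 + 1/72 = 5/216
P(Z=1 | obs) = 1/108 / 5/216 = 2/5
P(Z=2 | obs) = 1/72 / 5/216 = 3/5
argmax = 2

argmax_v P(Z = v | obs) = 2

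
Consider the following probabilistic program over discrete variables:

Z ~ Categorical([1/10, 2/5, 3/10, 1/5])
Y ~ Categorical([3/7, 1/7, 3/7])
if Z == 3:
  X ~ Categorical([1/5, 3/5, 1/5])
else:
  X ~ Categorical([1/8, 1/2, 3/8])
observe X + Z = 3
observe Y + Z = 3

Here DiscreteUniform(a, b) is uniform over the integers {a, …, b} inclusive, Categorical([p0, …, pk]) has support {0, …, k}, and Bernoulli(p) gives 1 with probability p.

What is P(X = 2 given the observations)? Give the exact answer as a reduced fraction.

Enumerate traces; 3 have nonzero weight after conditioning:
  (Z=1, Y=2, X=2) weight 9/140
  (Z=2, Y=1, X=1) weight 3/140
  (Z=3, Y=0, X=0) weight 3/175
Group by X:
  weight(X=0) = 3/175
  weight(X=1) = 3/140
  weight(X=2) = 9/140
Total weight = 3/175 + 3/140 + 9/140 = 18/175
P(X=0 | obs) = 3/175 / 18/175 = 1/6
P(X=1 | obs) = 3/140 / 18/175 = 5/24
P(X=2 | obs) = 9/140 / 18/175 = 5/8

P(X = 2 | obs) = 5/8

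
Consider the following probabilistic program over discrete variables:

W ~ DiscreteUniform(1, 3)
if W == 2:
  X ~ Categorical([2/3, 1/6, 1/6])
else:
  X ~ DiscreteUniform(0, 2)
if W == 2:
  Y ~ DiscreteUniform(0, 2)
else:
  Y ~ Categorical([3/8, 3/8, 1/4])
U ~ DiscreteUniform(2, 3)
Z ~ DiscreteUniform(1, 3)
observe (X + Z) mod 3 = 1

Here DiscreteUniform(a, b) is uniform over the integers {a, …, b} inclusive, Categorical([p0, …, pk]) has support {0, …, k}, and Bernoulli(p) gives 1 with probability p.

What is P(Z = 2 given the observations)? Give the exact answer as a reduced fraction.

Enumerate traces; 54 have nonzero weight after conditioning:
  (W=1, X=0, Y=0, U=2, Z=1) weight 1/144
  (W=1, X=0, Y=0, U=3, Z=1) weight 1/144
  (W=1, X=0, Y=1, U=2, Z=1) weight 1/144
  (W=1, X=0, Y=1, U=3, Z=1) weight 1/144
  (W=1, X=0, Y=2, U=2, Z=1) weight 1/216
  (W=1, X=0, Y=2, U=3, Z=1) weight 1/216
  (W=1, X=1, Y=0, U=2, Z=3) weight 1/144
  (W=1, X=1, Y=0, U=3, Z=3) weight 1/144
  (W=1, X=2, Y=0, U=2, Z=2) weight 1/144
  … 45 more
Group by Z:
  weight(Z=1) = 4/27
  weight(Z=2) = 5/54
  weight(Z=3) = 5/54
Total weight = 4/27 + 5/54 + 5/54 = 1/3
P(Z=1 | obs) = 4/27 / 1/3 = 4/9
P(Z=2 | obs) = 5/54 / 1/3 = 5/18
P(Z=3 | obs) = 5/54 / 1/3 = 5/18

P(Z = 2 | obs) = 5/18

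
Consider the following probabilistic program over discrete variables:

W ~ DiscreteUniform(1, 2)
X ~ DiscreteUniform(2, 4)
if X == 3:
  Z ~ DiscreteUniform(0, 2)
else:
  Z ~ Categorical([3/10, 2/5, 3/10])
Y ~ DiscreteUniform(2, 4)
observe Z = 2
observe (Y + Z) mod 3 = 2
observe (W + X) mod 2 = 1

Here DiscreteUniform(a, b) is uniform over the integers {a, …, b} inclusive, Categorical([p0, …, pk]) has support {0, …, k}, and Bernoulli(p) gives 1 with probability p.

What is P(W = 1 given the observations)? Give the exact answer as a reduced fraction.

Enumerate traces; 3 have nonzero weight after conditioning:
  (W=1, X=2, Z=2, Y=3) weight 1/60
  (W=1, X=4, Z=2, Y=3) weight 1/60
  (W=2, X=3, Z=2, Y=3) weight 1/54
Group by W:
  weight(W=1) = 1/30
  weight(W=2) = 1/54
Total weight = 1/30 + 1/54 = 7/135
P(W=1 | obs) = 1/30 / 7/135 = 9/14
P(W=2 | obs) = 1/54 / 7/135 = 5/14

P(W = 1 | obs) = 9/14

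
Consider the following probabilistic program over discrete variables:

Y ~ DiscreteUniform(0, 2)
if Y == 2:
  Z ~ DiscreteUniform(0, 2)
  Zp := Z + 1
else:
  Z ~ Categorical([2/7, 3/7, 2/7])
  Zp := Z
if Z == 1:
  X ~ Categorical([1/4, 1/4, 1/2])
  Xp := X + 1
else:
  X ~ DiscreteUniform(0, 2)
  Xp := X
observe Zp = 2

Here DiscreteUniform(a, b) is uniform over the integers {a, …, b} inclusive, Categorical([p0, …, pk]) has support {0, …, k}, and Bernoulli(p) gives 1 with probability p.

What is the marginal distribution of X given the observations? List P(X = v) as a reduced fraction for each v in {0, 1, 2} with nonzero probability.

Enumerate traces; 9 have nonzero weight after conditioning:
  (Y=0, Z=2, X=0) weight 2/63
  (Y=0, Z=2, X=1) weight 2/63
  (Y=0, Z=2, X=2) weight 2/63
  (Y=1, Z=2, X=0) weight 2/63
  (Y=1, Z=2, X=1) weight 2/63
  (Y=1, Z=2, X=2) weight 2/63
  (Y=2, Z=1, X=0) weight 1/36
  (Y=2, Z=1, X=1) weight 1/36
  … 1 more
Group by X:
  weight(X=0) = 23/252
  weight(X=1) = 23/252
  weight(X=2) = 5/42
Total weight = 23/252 + 23/252 + 5/42 = 19/63
P(X=0 | obs) = 23/252 / 19/63 = 23/76
P(X=1 | obs) = 23/252 / 19/63 = 23/76
P(X=2 | obs) = 5/42 / 19/63 = 15/38

P(X=0) = 23/76, P(X=1) = 23/76, P(X=2) = 15/38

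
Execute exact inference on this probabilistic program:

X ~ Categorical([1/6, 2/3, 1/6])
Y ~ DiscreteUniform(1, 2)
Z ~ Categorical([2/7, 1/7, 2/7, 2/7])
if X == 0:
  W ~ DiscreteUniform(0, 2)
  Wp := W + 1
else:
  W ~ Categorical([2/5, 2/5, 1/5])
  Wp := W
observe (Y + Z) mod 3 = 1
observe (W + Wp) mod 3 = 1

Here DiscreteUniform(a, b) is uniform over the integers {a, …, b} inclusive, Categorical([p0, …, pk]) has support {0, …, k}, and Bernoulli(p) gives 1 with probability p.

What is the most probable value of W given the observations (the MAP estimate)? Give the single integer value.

Enumerate traces; 9 have nonzero weight after conditioning:
  (X=0, Y=1, Z=0, W=0) weight 1/126
  (X=0, Y=1, Z=3, W=0) weight 1/126
  (X=0, Y=2, Z=2, W=0) weight 1/126
  (X=1, Y=1, Z=0, W=2) weight 2/105
  (X=1, Y=1, Z=3, W=2) weight 2/105
  (X=1, Y=2, Z=2, W=2) weight 2/105
  (X=2, Y=1, Z=0, W=2) weight 1/210
  (X=2, Y=1, Z=3, W=2) weight 1/210
  … 1 more
Group by W:
  weight(W=0) = 1/42
  weight(W=2) = 1/14
Total weight = 1/42 + 1/14 = 2/21
P(W=0 | obs) = 1/42 / 2/21 = 1/4
P(W=2 | obs) = 1/14 / 2/21 = 3/4
argmax = 2

argmax_v P(W = v | obs) = 2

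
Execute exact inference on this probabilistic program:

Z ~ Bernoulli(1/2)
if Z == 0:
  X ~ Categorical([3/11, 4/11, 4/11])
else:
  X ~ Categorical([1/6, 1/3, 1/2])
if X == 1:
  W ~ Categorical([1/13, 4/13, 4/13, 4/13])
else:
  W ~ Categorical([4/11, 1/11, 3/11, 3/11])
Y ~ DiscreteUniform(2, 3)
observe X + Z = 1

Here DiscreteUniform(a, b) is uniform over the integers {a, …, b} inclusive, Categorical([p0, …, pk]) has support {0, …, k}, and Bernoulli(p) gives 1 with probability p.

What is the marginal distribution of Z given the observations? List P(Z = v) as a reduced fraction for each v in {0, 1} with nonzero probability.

P(Z=0) = 24/35, P(Z=1) = 11/35

Enumerate traces; 16 have nonzero weight after conditioning:
  (Z=0, X=1, W=0, Y=2) weight 1/143
  (Z=0, X=1, W=0, Y=3) weight 1/143
  (Z=0, X=1, W=1, Y=2) weight 4/143
  (Z=0, X=1, W=1, Y=3) weight 4/143
  (Z=0, X=1, W=2, Y=2) weight 4/143
  (Z=0, X=1, W=2, Y=3) weight 4/143
  (Z=0, X=1, W=3, Y=2) weight 4/143
  (Z=0, X=1, W=3, Y=3) weight 4/143
  (Z=1, X=0, W=0, Y=2) weight 1/66
  … 7 more
Group by Z:
  weight(Z=0) = 2/11
  weight(Z=1) = 1/12
Total weight = 2/11 + 1/12 = 35/132
P(Z=0 | obs) = 2/11 / 35/132 = 24/35
P(Z=1 | obs) = 1/12 / 35/132 = 11/35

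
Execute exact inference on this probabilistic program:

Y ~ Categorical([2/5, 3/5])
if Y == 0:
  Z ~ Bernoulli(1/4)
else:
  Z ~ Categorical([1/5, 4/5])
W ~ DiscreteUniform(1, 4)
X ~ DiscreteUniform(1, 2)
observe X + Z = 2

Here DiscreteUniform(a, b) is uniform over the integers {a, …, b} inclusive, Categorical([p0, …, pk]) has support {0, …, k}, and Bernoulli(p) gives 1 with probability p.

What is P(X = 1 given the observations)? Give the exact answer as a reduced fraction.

P(X = 1 | obs) = 29/50

Enumerate traces; 16 have nonzero weight after conditioning:
  (Y=0, Z=0, W=1, X=2) weight 3/80
  (Y=0, Z=0, W=2, X=2) weight 3/80
  (Y=0, Z=0, W=3, X=2) weight 3/80
  (Y=0, Z=0, W=4, X=2) weight 3/80
  (Y=0, Z=1, W=1, X=1) weight 1/80
  (Y=0, Z=1, W=2, X=1) weight 1/80
  (Y=0, Z=1, W=3, X=1) weight 1/80
  (Y=0, Z=1, W=4, X=1) weight 1/80
  … 8 more
Group by X:
  weight(X=1) = 29/100
  weight(X=2) = 21/100
Total weight = 29/100 + 21/100 = 1/2
P(X=1 | obs) = 29/100 / 1/2 = 29/50
P(X=2 | obs) = 21/100 / 1/2 = 21/50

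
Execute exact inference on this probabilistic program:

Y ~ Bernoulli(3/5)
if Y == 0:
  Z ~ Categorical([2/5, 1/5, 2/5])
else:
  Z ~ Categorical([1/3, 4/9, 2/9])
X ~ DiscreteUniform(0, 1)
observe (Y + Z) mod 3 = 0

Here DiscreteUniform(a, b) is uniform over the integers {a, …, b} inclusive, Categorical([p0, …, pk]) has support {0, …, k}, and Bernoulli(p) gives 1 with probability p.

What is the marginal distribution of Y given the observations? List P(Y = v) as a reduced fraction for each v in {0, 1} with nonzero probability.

P(Y=0) = 6/11, P(Y=1) = 5/11

Enumerate traces; 4 have nonzero weight after conditioning:
  (Y=0, Z=0, X=0) weight 2/25
  (Y=0, Z=0, X=1) weight 2/25
  (Y=1, Z=2, X=0) weight 1/15
  (Y=1, Z=2, X=1) weight 1/15
Group by Y:
  weight(Y=0) = 4/25
  weight(Y=1) = 2/15
Total weight = 4/25 + 2/15 = 22/75
P(Y=0 | obs) = 4/25 / 22/75 = 6/11
P(Y=1 | obs) = 2/15 / 22/75 = 5/11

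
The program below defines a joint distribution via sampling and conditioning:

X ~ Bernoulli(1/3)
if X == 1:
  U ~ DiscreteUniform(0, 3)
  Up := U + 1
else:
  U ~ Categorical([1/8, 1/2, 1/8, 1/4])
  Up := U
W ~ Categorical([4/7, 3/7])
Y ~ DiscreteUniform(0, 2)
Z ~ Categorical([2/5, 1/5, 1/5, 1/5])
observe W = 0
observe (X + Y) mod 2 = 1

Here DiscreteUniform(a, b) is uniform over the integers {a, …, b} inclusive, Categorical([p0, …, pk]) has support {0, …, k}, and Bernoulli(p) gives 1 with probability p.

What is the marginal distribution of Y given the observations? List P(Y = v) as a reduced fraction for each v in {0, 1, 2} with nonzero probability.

Enumerate traces; 48 have nonzero weight after conditioning:
  (X=0, U=0, W=0, Y=1, Z=0) weight 2/315
  (X=0, U=0, W=0, Y=1, Z=1) weight 1/315
  (X=0, U=0, W=0, Y=1, Z=2) weight 1/315
  (X=0, U=0, W=0, Y=1, Z=3) weight 1/315
  (X=0, U=1, W=0, Y=1, Z=0) weight 8/315
  (X=0, U=1, W=0, Y=1, Z=1) weight 4/315
  (X=0, U=1, W=0, Y=1, Z=2) weight 4/315
  (X=0, U=1, W=0, Y=1, Z=3) weight 4/315
  (X=1, U=0, W=0, Y=0, Z=0) weight 2/315
  (X=1, U=0, W=0, Y=2, Z=0) weight 2/315
  … 38 more
Group by Y:
  weight(Y=0) = 4/63
  weight(Y=1) = 8/63
  weight(Y=2) = 4/63
Total weight = 4/63 + 8/63 + 4/63 = 16/63
P(Y=0 | obs) = 4/63 / 16/63 = 1/4
P(Y=1 | obs) = 8/63 / 16/63 = 1/2
P(Y=2 | obs) = 4/63 / 16/63 = 1/4

P(Y=0) = 1/4, P(Y=1) = 1/2, P(Y=2) = 1/4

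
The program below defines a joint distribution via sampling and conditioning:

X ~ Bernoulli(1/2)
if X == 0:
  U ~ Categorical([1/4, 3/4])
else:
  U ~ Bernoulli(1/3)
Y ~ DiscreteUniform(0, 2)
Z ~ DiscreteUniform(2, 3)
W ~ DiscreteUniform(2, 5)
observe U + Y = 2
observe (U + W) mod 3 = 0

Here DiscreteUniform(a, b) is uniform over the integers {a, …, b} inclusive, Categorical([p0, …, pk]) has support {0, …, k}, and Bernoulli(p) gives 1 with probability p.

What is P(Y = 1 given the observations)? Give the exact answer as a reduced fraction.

P(Y = 1 | obs) = 26/37

Enumerate traces; 12 have nonzero weight after conditioning:
  (X=0, U=0, Y=2, Z=2, W=3) weight 1/192
  (X=0, U=0, Y=2, Z=3, W=3) weight 1/192
  (X=0, U=1, Y=1, Z=2, W=2) weight 1/64
  (X=0, U=1, Y=1, Z=2, W=5) weight 1/64
  (X=0, U=1, Y=1, Z=3, W=2) weight 1/64
  (X=0, U=1, Y=1, Z=3, W=5) weight 1/64
  (X=1, U=0, Y=2, Z=2, W=3) weight 1/72
  (X=1, U=0, Y=2, Z=3, W=3) weight 1/72
  … 4 more
Group by Y:
  weight(Y=1) = 13/144
  weight(Y=2) = 11/288
Total weight = 13/144 + 11/288 = 37/288
P(Y=1 | obs) = 13/144 / 37/288 = 26/37
P(Y=2 | obs) = 11/288 / 37/288 = 11/37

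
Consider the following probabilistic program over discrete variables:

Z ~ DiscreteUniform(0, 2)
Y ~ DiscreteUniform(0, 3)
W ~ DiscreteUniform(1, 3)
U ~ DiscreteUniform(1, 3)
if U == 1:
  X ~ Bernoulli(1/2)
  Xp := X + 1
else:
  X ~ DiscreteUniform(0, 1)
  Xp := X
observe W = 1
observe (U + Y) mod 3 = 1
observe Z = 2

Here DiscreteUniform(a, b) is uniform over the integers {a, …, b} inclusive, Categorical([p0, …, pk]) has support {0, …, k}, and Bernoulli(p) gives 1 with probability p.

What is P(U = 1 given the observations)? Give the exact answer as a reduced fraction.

P(U = 1 | obs) = 1/2

Enumerate traces; 8 have nonzero weight after conditioning:
  (Z=2, Y=0, W=1, U=1, X=0) weight 1/216
  (Z=2, Y=0, W=1, U=1, X=1) weight 1/216
  (Z=2, Y=1, W=1, U=3, X=0) weight 1/216
  (Z=2, Y=1, W=1, U=3, X=1) weight 1/216
  (Z=2, Y=2, W=1, U=2, X=0) weight 1/216
  (Z=2, Y=2, W=1, U=2, X=1) weight 1/216
  (Z=2, Y=3, W=1, U=1, X=0) weight 1/216
  (Z=2, Y=3, W=1, U=1, X=1) weight 1/216
Group by U:
  weight(U=1) = 1/54
  weight(U=2) = 1/108
  weight(U=3) = 1/108
Total weight = 1/54 + 1/108 + 1/108 = 1/27
P(U=1 | obs) = 1/54 / 1/27 = 1/2
P(U=2 | obs) = 1/108 / 1/27 = 1/4
P(U=3 | obs) = 1/108 / 1/27 = 1/4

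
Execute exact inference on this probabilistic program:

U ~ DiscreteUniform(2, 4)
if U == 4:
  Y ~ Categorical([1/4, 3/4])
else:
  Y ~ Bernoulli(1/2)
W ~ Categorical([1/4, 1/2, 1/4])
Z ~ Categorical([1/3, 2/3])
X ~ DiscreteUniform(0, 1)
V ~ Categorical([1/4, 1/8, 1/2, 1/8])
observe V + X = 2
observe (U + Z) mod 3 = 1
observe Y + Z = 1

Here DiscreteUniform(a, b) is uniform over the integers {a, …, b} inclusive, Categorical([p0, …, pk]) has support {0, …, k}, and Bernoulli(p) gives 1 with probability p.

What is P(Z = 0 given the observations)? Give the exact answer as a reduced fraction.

Enumerate traces; 12 have nonzero weight after conditioning:
  (U=3, Y=0, W=0, Z=1, X=0, V=2) weight 1/144
  (U=3, Y=0, W=0, Z=1, X=1, V=1) weight 1/576
  (U=3, Y=0, W=1, Z=1, X=0, V=2) weight 1/72
  (U=3, Y=0, W=1, Z=1, X=1, V=1) weight 1/288
  (U=3, Y=0, W=2, Z=1, X=0, V=2) weight 1/144
  (U=3, Y=0, W=2, Z=1, X=1, V=1) weight 1/576
  (U=4, Y=1, W=0, Z=0, X=0, V=2) weight 1/192
  (U=4, Y=1, W=0, Z=0, X=1, V=1) weight 1/768
  … 4 more
Group by Z:
  weight(Z=0) = 5/192
  weight(Z=1) = 5/144
Total weight = 5/192 + 5/144 = 35/576
P(Z=0 | obs) = 5/192 / 35/576 = 3/7
P(Z=1 | obs) = 5/144 / 35/576 = 4/7

P(Z = 0 | obs) = 3/7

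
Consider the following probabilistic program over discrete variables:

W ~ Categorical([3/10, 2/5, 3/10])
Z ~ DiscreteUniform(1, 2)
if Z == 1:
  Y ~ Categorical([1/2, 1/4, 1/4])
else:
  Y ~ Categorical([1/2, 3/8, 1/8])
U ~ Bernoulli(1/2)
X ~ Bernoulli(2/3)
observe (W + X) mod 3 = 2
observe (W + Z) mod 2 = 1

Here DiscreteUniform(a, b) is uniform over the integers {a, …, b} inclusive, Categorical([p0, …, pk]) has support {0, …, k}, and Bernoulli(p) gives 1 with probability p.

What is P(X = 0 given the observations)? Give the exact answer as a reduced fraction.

Enumerate traces; 12 have nonzero weight after conditioning:
  (W=1, Z=2, Y=0, U=0, X=1) weight 1/30
  (W=1, Z=2, Y=0, U=1, X=1) weight 1/30
  (W=1, Z=2, Y=1, U=0, X=1) weight 1/40
  (W=1, Z=2, Y=1, U=1, X=1) weight 1/40
  (W=1, Z=2, Y=2, U=0, X=1) weight 1/120
  (W=1, Z=2, Y=2, U=1, X=1) weight 1/120
  (W=2, Z=1, Y=0, U=0, X=0) weight 1/80
  (W=2, Z=1, Y=0, U=1, X=0) weight 1/80
  … 4 more
Group by X:
  weight(X=0) = 1/20
  weight(X=1) = 2/15
Total weight = 1/20 + 2/15 = 11/60
P(X=0 | obs) = 1/20 / 11/60 = 3/11
P(X=1 | obs) = 2/15 / 11/60 = 8/11

P(X = 0 | obs) = 3/11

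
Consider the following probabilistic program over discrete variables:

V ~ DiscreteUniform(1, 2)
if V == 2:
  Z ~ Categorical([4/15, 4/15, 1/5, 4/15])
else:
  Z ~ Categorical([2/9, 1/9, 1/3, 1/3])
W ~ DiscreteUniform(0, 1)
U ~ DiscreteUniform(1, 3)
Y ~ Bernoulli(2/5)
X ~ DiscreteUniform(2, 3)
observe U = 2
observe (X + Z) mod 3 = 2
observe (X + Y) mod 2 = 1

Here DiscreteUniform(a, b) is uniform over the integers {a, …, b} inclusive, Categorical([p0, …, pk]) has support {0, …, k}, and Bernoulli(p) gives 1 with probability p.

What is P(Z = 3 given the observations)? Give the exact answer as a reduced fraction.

Enumerate traces; 12 have nonzero weight after conditioning:
  (V=1, Z=0, W=0, U=2, Y=1, X=2) weight 1/270
  (V=1, Z=0, W=1, U=2, Y=1, X=2) weight 1/270
  (V=1, Z=2, W=0, U=2, Y=0, X=3) weight 1/120
  (V=1, Z=2, W=1, U=2, Y=0, X=3) weight 1/120
  (V=1, Z=3, W=0, U=2, Y=1, X=2) weight 1/180
  (V=1, Z=3, W=1, U=2, Y=1, X=2) weight 1/180
  (V=2, Z=0, W=0, U=2, Y=1, X=2) weight 1/225
  (V=2, Z=0, W=1, U=2, Y=1, X=2) weight 1/225
  … 4 more
Group by Z:
  weight(Z=0) = 11/675
  weight(Z=2) = 2/75
  weight(Z=3) = 1/50
Total weight = 11/675 + 2/75 + 1/50 = 17/270
P(Z=0 | obs) = 11/675 / 17/270 = 22/85
P(Z=2 | obs) = 2/75 / 17/270 = 36/85
P(Z=3 | obs) = 1/50 / 17/270 = 27/85

P(Z = 3 | obs) = 27/85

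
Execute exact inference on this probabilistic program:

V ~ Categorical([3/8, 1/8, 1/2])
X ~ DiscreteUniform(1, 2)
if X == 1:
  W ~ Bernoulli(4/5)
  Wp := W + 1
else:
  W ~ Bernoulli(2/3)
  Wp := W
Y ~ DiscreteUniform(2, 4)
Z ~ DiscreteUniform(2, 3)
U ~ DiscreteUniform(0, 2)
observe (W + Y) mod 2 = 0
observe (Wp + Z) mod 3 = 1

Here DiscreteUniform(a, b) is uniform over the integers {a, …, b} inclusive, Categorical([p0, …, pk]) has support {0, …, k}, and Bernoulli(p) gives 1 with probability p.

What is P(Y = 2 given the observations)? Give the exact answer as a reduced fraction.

Enumerate traces; 36 have nonzero weight after conditioning:
  (V=0, X=1, W=0, Y=2, Z=3, U=0) weight 1/480
  (V=0, X=1, W=0, Y=2, Z=3, U=1) weight 1/480
  (V=0, X=1, W=0, Y=2, Z=3, U=2) weight 1/480
  (V=0, X=1, W=0, Y=4, Z=3, U=0) weight 1/480
  (V=0, X=1, W=0, Y=4, Z=3, U=1) weight 1/480
  (V=0, X=1, W=0, Y=4, Z=3, U=2) weight 1/480
  (V=0, X=1, W=1, Y=3, Z=2, U=0) weight 1/120
  (V=0, X=1, W=1, Y=3, Z=2, U=1) weight 1/120
  … 28 more
Group by Y:
  weight(Y=2) = 1/60
  weight(Y=3) = 11/90
  weight(Y=4) = 1/60
Total weight = 1/60 + 11/90 + 1/60 = 7/45
P(Y=2 | obs) = 1/60 / 7/45 = 3/28
P(Y=3 | obs) = 11/90 / 7/45 = 11/14
P(Y=4 | obs) = 1/60 / 7/45 = 3/28

P(Y = 2 | obs) = 3/28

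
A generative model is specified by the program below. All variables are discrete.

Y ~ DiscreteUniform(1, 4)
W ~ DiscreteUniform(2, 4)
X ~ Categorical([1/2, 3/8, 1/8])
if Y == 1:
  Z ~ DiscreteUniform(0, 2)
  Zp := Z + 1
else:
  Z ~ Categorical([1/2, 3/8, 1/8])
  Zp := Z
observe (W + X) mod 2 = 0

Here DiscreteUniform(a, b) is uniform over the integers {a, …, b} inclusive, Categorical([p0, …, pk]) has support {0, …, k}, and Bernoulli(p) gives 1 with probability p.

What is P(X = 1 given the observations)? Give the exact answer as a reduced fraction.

P(X = 1 | obs) = 3/13

Enumerate traces; 60 have nonzero weight after conditioning:
  (Y=1, W=2, X=0, Z=0) weight 1/72
  (Y=1, W=2, X=0, Z=1) weight 1/72
  (Y=1, W=2, X=0, Z=2) weight 1/72
  (Y=1, W=2, X=2, Z=0) weight 1/288
  (Y=1, W=2, X=2, Z=1) weight 1/288
  (Y=1, W=2, X=2, Z=2) weight 1/288
  (Y=1, W=3, X=1, Z=0) weight 1/96
  (Y=1, W=3, X=1, Z=1) weight 1/96
  … 52 more
Group by X:
  weight(X=0) = 1/3
  weight(X=1) = 1/8
  weight(X=2) = 1/12
Total weight = 1/3 + 1/8 + 1/12 = 13/24
P(X=0 | obs) = 1/3 / 13/24 = 8/13
P(X=1 | obs) = 1/8 / 13/24 = 3/13
P(X=2 | obs) = 1/12 / 13/24 = 2/13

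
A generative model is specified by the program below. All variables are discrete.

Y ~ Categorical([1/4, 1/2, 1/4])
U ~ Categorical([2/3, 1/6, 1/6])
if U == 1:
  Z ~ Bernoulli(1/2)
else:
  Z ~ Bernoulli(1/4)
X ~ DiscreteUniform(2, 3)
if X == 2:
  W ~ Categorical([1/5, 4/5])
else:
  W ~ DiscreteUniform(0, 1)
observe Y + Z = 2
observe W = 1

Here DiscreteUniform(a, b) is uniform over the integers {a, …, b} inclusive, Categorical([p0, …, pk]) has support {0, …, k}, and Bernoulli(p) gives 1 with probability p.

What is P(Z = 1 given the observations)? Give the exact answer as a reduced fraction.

Enumerate traces; 12 have nonzero weight after conditioning:
  (Y=1, U=0, Z=1, X=2, W=1) weight 1/30
  (Y=1, U=0, Z=1, X=3, W=1) weight 1/48
  (Y=1, U=1, Z=1, X=2, W=1) weight 1/60
  (Y=1, U=1, Z=1, X=3, W=1) weight 1/96
  (Y=1, U=2, Z=1, X=2, W=1) weight 1/120
  (Y=1, U=2, Z=1, X=3, W=1) weight 1/192
  (Y=2, U=0, Z=0, X=2, W=1) weight 1/20
  (Y=2, U=0, Z=0, X=3, W=1) weight 1/32
  … 4 more
Group by Z:
  weight(Z=0) = 221/1920
  weight(Z=1) = 91/960
Total weight = 221/1920 + 91/960 = 403/1920
P(Z=0 | obs) = 221/1920 / 403/1920 = 17/31
P(Z=1 | obs) = 91/960 / 403/1920 = 14/31

P(Z = 1 | obs) = 14/31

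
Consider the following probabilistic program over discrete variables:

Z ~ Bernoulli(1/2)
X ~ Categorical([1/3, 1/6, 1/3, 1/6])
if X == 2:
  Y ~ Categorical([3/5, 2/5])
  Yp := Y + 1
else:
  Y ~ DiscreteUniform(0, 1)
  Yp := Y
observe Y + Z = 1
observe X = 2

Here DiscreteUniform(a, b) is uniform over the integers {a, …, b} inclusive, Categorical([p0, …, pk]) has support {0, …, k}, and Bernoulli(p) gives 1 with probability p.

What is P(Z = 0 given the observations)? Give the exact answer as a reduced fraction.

P(Z = 0 | obs) = 2/5

Enumerate traces; 2 have nonzero weight after conditioning:
  (Z=0, X=2, Y=1) weight 1/15
  (Z=1, X=2, Y=0) weight 1/10
Group by Z:
  weight(Z=0) = 1/15
  weight(Z=1) = 1/10
Total weight = 1/15 + 1/10 = 1/6
P(Z=0 | obs) = 1/15 / 1/6 = 2/5
P(Z=1 | obs) = 1/10 / 1/6 = 3/5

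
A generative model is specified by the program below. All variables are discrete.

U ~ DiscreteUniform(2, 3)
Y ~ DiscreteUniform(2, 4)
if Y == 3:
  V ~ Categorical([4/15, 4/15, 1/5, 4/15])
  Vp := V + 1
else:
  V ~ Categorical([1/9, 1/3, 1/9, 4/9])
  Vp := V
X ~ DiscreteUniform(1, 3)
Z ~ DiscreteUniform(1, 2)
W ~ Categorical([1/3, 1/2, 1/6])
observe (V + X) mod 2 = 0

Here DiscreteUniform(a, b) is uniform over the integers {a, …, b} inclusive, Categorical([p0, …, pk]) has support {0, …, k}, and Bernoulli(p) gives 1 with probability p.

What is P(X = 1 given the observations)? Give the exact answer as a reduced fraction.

P(X = 1 | obs) = 94/229

Enumerate traces; 216 have nonzero weight after conditioning:
  (U=2, Y=2, V=0, X=2, Z=1, W=0) weight 1/972
  (U=2, Y=2, V=0, X=2, Z=1, W=1) weight 1/648
  (U=2, Y=2, V=0, X=2, Z=1, W=2) weight 1/1944
  (U=2, Y=2, V=0, X=2, Z=2, W=0) weight 1/972
  (U=2, Y=2, V=0, X=2, Z=2, W=1) weight 1/648
  (U=2, Y=2, V=0, X=2, Z=2, W=2) weight 1/1944
  (U=2, Y=2, V=1, X=1, Z=1, W=0) weight 1/324
  (U=2, Y=2, V=1, X=1, Z=1, W=1) weight 1/216
  (U=2, Y=2, V=1, X=3, Z=1, W=0) weight 1/324
  … 207 more
Group by X:
  weight(X=1) = 94/405
  weight(X=2) = 41/405
  weight(X=3) = 94/405
Total weight = 94/405 + 41/405 + 94/405 = 229/405
P(X=1 | obs) = 94/405 / 229/405 = 94/229
P(X=2 | obs) = 41/405 / 229/405 = 41/229
P(X=3 | obs) = 94/405 / 229/405 = 94/229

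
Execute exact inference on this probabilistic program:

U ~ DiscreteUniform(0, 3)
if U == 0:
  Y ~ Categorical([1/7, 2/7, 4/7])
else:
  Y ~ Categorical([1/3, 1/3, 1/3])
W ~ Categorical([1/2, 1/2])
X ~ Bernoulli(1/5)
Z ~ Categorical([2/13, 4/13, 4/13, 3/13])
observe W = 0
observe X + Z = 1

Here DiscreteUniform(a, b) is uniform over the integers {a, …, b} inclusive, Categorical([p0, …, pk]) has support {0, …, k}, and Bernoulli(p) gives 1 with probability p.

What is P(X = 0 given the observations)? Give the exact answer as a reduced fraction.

P(X = 0 | obs) = 8/9

Enumerate traces; 24 have nonzero weight after conditioning:
  (U=0, Y=0, W=0, X=0, Z=1) weight 2/455
  (U=0, Y=0, W=0, X=1, Z=0) weight 1/1820
  (U=0, Y=1, W=0, X=0, Z=1) weight 4/455
  (U=0, Y=1, W=0, X=1, Z=0) weight 1/910
  (U=0, Y=2, W=0, X=0, Z=1) weight 8/455
  (U=0, Y=2, W=0, X=1, Z=0) weight 1/455
  (U=1, Y=0, W=0, X=0, Z=1) weight 2/195
  (U=1, Y=0, W=0, X=1, Z=0) weight 1/780
  … 16 more
Group by X:
  weight(X=0) = 8/65
  weight(X=1) = 1/65
Total weight = 8/65 + 1/65 = 9/65
P(X=0 | obs) = 8/65 / 9/65 = 8/9
P(X=1 | obs) = 1/65 / 9/65 = 1/9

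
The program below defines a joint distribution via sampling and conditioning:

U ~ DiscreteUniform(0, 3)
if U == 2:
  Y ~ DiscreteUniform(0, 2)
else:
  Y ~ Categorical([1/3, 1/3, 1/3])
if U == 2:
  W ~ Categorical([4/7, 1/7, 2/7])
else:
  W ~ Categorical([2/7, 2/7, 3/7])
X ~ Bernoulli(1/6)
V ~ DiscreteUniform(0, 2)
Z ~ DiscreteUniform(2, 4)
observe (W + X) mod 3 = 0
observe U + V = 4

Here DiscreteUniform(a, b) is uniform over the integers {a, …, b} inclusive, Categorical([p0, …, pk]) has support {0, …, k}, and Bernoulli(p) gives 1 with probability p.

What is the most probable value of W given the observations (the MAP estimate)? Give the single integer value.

argmax_v P(W = v | obs) = 0

Enumerate traces; 36 have nonzero weight after conditioning:
  (U=2, Y=0, W=0, X=0, V=2, Z=2) weight 5/1134
  (U=2, Y=0, W=0, X=0, V=2, Z=3) weight 5/1134
  (U=2, Y=0, W=0, X=0, V=2, Z=4) weight 5/1134
  (U=2, Y=0, W=2, X=1, V=2, Z=2) weight 1/2268
  (U=2, Y=0, W=2, X=1, V=2, Z=3) weight 1/2268
  (U=2, Y=0, W=2, X=1, V=2, Z=4) weight 1/2268
  (U=2, Y=1, W=0, X=0, V=2, Z=2) weight 5/1134
  (U=2, Y=1, W=0, X=0, V=2, Z=3) weight 5/1134
  … 28 more
Group by W:
  weight(W=0) = 5/84
  weight(W=2) = 5/504
Total weight = 5/84 + 5/504 = 5/72
P(W=0 | obs) = 5/84 / 5/72 = 6/7
P(W=2 | obs) = 5/504 / 5/72 = 1/7
argmax = 0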